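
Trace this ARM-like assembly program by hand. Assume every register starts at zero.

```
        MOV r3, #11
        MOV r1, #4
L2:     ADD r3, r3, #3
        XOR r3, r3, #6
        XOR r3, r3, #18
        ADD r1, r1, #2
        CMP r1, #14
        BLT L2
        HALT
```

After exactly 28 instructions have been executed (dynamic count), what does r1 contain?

MOV r3, #11 → r3=11
MOV r1, #4 → r1=4
ADD r3, r3, #3 → r3=11+3=14
XOR r3, r3, #6 → r3=14^6=8
XOR r3, r3, #18 → r3=8^18=26
ADD r1, r1, #2 → r1=4+2=6
CMP r1, #14  (cmp 6,14)
BLT L2: taken
ADD r3, r3, #3 → r3=26+3=29
XOR r3, r3, #6 → r3=29^6=27
XOR r3, r3, #18 → r3=27^18=9
ADD r1, r1, #2 → r1=6+2=8
CMP r1, #14  (cmp 8,14)
BLT L2: taken
ADD r3, r3, #3 → r3=9+3=12
XOR r3, r3, #6 → r3=12^6=10
XOR r3, r3, #18 → r3=10^18=24
ADD r1, r1, #2 → r1=8+2=10
CMP r1, #14  (cmp 10,14)
BLT L2: taken
ADD r3, r3, #3 → r3=24+3=27
XOR r3, r3, #6 → r3=27^6=29
XOR r3, r3, #18 → r3=29^18=15
ADD r1, r1, #2 → r1=10+2=12
CMP r1, #14  (cmp 12,14)
BLT L2: taken
ADD r3, r3, #3 → r3=15+3=18
XOR r3, r3, #6 → r3=18^6=20
After step 28: r1 = 12.

12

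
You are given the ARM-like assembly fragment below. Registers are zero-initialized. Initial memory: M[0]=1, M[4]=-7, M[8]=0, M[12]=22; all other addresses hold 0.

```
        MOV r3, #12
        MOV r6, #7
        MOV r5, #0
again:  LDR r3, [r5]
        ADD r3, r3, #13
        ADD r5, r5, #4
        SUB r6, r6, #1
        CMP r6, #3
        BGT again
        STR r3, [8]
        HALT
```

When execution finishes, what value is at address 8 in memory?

MOV r3, #12 → r3=12
MOV r6, #7 → r6=7
MOV r5, #0 → r5=0
LDR r3, [r5] → r3=M[0]=1
ADD r3, r3, #13 → r3=1+13=14
ADD r5, r5, #4 → r5=0+4=4
SUB r6, r6, #1 → r6=7-1=6
CMP r6, #3  (cmp 6,3)
BGT again: taken
LDR r3, [r5] → r3=M[4]=-7
ADD r3, r3, #13 → r3=(-7)+13=6
ADD r5, r5, #4 → r5=4+4=8
SUB r6, r6, #1 → r6=6-1=5
CMP r6, #3  (cmp 5,3)
BGT again: taken
LDR r3, [r5] → r3=M[8]=0
ADD r3, r3, #13 → r3=0+13=13
ADD r5, r5, #4 → r5=8+4=12
SUB r6, r6, #1 → r6=5-1=4
CMP r6, #3  (cmp 4,3)
BGT again: taken
LDR r3, [r5] → r3=M[12]=22
ADD r3, r3, #13 → r3=22+13=35
ADD r5, r5, #4 → r5=12+4=16
SUB r6, r6, #1 → r6=4-1=3
CMP r6, #3  (cmp 3,3)
BGT again: not taken
STR r3, [8] → M[8]=35
halt.

35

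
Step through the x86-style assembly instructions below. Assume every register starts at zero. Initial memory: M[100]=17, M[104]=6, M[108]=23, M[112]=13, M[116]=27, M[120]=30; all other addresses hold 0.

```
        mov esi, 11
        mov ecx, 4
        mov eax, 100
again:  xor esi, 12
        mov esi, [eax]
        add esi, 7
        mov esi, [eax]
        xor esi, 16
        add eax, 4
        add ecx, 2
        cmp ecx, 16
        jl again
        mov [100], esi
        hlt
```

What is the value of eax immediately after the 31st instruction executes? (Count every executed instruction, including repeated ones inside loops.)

after mov esi, 11: esi=11
after mov ecx, 4: ecx=4
after mov eax, 100: eax=100
after xor esi, 12: esi=11^12=7
after mov esi, [eax]: esi=M[100]=17
after add esi, 7: esi=17+7=24
after mov esi, [eax]: esi=M[100]=17
after xor esi, 16: esi=17^16=1
after add eax, 4: eax=100+4=104
after add ecx, 2: ecx=4+2=6
cmp ecx, 16  (cmp 6,16)
jl again: taken
after xor esi, 12: esi=1^12=13
after mov esi, [eax]: esi=M[104]=6
after add esi, 7: esi=6+7=13
after mov esi, [eax]: esi=M[104]=6
after xor esi, 16: esi=6^16=22
after add eax, 4: eax=104+4=108
after add ecx, 2: ecx=6+2=8
cmp ecx, 16  (cmp 8,16)
jl again: taken
after xor esi, 12: esi=22^12=26
after mov esi, [eax]: esi=M[108]=23
after add esi, 7: esi=23+7=30
after mov esi, [eax]: esi=M[108]=23
after xor esi, 16: esi=23^16=7
after add eax, 4: eax=108+4=112
after add ecx, 2: ecx=8+2=10
cmp ecx, 16  (cmp 10,16)
jl again: taken
after xor esi, 12: esi=7^12=11
After step 31: eax = 112.

112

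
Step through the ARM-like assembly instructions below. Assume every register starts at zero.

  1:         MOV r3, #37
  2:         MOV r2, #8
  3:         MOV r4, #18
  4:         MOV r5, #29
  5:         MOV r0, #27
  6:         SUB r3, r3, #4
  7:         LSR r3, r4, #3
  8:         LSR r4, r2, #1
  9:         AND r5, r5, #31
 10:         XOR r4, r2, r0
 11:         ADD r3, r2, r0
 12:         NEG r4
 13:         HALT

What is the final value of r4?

MOV r3, #37 → r3=37
MOV r2, #8 → r2=8
MOV r4, #18 → r4=18
MOV r5, #29 → r5=29
MOV r0, #27 → r0=27
SUB r3, r3, #4 → r3=37-4=33
LSR r3, r4, #3 → r3=18>>3=2
LSR r4, r2, #1 → r4=8>>1=4
AND r5, r5, #31 → r5=29&31=29
XOR r4, r2, r0 → r4=8^27=19
ADD r3, r2, r0 → r3=8+27=35
NEG r4 → r4=-(19)=-19
halt.

-19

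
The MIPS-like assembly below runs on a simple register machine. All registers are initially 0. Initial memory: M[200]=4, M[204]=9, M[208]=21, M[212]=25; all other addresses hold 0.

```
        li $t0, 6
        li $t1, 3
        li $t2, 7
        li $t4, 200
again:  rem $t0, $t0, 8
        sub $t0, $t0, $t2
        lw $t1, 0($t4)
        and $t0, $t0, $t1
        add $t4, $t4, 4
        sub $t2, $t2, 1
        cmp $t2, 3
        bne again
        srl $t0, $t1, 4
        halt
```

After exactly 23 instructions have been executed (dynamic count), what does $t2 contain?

5

li $t0, 6 → $t0=6
li $t1, 3 → $t1=3
li $t2, 7 → $t2=7
li $t4, 200 → $t4=200
rem $t0, $t0, 8 → $t0=6%8=6
sub $t0, $t0, $t2 → $t0=6-7=-1
lw $t1, 0($t4) → $t1=M[200]=4
and $t0, $t0, $t1 → $t0=(-1)&4=4
add $t4, $t4, 4 → $t4=200+4=204
sub $t2, $t2, 1 → $t2=7-1=6
cmp $t2, 3  (cmp 6,3)
bne again: taken
rem $t0, $t0, 8 → $t0=4%8=4
sub $t0, $t0, $t2 → $t0=4-6=-2
lw $t1, 0($t4) → $t1=M[204]=9
and $t0, $t0, $t1 → $t0=(-2)&9=8
add $t4, $t4, 4 → $t4=204+4=208
sub $t2, $t2, 1 → $t2=6-1=5
cmp $t2, 3  (cmp 5,3)
bne again: taken
rem $t0, $t0, 8 → $t0=8%8=0
sub $t0, $t0, $t2 → $t0=0-5=-5
lw $t1, 0($t4) → $t1=M[208]=21
After step 23: $t2 = 5.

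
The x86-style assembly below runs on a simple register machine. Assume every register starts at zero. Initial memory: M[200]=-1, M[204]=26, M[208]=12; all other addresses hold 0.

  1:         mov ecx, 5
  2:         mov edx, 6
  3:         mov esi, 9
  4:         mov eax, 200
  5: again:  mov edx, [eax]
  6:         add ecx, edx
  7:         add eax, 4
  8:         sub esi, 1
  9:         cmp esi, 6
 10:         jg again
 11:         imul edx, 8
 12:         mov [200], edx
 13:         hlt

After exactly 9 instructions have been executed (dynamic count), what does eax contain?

after mov ecx, 5: ecx=5
after mov edx, 6: edx=6
after mov esi, 9: esi=9
after mov eax, 200: eax=200
after mov edx, [eax]: edx=M[200]=-1
after add ecx, edx: ecx=5+(-1)=4
after add eax, 4: eax=200+4=204
after sub esi, 1: esi=9-1=8
cmp esi, 6  (cmp 8,6)
After step 9: eax = 204.

204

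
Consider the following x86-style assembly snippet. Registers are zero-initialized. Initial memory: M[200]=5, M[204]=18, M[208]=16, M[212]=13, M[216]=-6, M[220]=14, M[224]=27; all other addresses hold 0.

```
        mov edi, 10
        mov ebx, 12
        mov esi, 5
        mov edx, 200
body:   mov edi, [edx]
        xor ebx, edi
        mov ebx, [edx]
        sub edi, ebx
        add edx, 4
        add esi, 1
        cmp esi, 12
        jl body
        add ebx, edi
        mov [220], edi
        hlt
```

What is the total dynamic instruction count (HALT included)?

63

after mov edi, 10: edi=10
after mov ebx, 12: ebx=12
after mov esi, 5: esi=5
after mov edx, 200: edx=200
after mov edi, [edx]: edi=M[200]=5
after xor ebx, edi: ebx=12^5=9
after mov ebx, [edx]: ebx=M[200]=5
after sub edi, ebx: edi=5-5=0
after add edx, 4: edx=200+4=204
after add esi, 1: esi=5+1=6
cmp esi, 12  (cmp 6,12)
jl body: taken
after mov edi, [edx]: edi=M[204]=18
after xor ebx, edi: ebx=5^18=23
after mov ebx, [edx]: ebx=M[204]=18
after sub edi, ebx: edi=18-18=0
after add edx, 4: edx=204+4=208
after add esi, 1: esi=6+1=7
cmp esi, 12  (cmp 7,12)
jl body: taken
after mov edi, [edx]: edi=M[208]=16
after xor ebx, edi: ebx=18^16=2
after mov ebx, [edx]: ebx=M[208]=16
after sub edi, ebx: edi=16-16=0
after add edx, 4: edx=208+4=212
after add esi, 1: esi=7+1=8
cmp esi, 12  (cmp 8,12)
jl body: taken
after mov edi, [edx]: edi=M[212]=13
after xor ebx, edi: ebx=16^13=29
after mov ebx, [edx]: ebx=M[212]=13
after sub edi, ebx: edi=13-13=0
after add edx, 4: edx=212+4=216
after add esi, 1: esi=8+1=9
cmp esi, 12  (cmp 9,12)
jl body: taken
after mov edi, [edx]: edi=M[216]=-6
after xor ebx, edi: ebx=13^(-6)=-9
after mov ebx, [edx]: ebx=M[216]=-6
after sub edi, ebx: edi=(-6)-(-6)=0
after add edx, 4: edx=216+4=220
after add esi, 1: esi=9+1=10
cmp esi, 12  (cmp 10,12)
jl body: taken
after mov edi, [edx]: edi=M[220]=14
after xor ebx, edi: ebx=(-6)^14=-12
after mov ebx, [edx]: ebx=M[220]=14
after sub edi, ebx: edi=14-14=0
after add edx, 4: edx=220+4=224
after add esi, 1: esi=10+1=11
cmp esi, 12  (cmp 11,12)
jl body: taken
after mov edi, [edx]: edi=M[224]=27
after xor ebx, edi: ebx=14^27=21
after mov ebx, [edx]: ebx=M[224]=27
after sub edi, ebx: edi=27-27=0
after add edx, 4: edx=224+4=228
after add esi, 1: esi=11+1=12
cmp esi, 12  (cmp 12,12)
jl body: not taken
after add ebx, edi: ebx=27+0=27
mov [220], edi → M[220]=0
halt.
Total executed instructions: 63.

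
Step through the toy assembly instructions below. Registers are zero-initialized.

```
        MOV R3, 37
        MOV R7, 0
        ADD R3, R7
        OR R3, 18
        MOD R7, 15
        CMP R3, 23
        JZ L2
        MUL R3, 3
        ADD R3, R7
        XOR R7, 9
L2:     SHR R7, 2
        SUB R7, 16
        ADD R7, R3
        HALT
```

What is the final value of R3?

165

after MOV R3, 37: R3=37
after MOV R7, 0: R7=0
after ADD R3, R7: R3=37+0=37
after OR R3, 18: R3=37|18=55
after MOD R7, 15: R7=0%15=0
CMP R3, 23  (cmp 55,23)
JZ L2: not taken
after MUL R3, 3: R3=55*3=165
after ADD R3, R7: R3=165+0=165
after XOR R7, 9: R7=0^9=9
after SHR R7, 2: R7=9>>2=2
after SUB R7, 16: R7=2-16=-14
after ADD R7, R3: R7=(-14)+165=151
halt.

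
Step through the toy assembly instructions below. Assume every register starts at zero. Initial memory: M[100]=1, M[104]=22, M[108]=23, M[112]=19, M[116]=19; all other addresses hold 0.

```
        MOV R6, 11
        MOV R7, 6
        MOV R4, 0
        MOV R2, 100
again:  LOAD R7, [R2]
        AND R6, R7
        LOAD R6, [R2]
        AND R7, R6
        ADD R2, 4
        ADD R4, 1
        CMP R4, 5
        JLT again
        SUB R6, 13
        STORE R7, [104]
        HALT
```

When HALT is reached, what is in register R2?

120

MOV R6, 11 → R6=11
MOV R7, 6 → R7=6
MOV R4, 0 → R4=0
MOV R2, 100 → R2=100
LOAD R7, [R2] → R7=M[100]=1
AND R6, R7 → R6=11&1=1
LOAD R6, [R2] → R6=M[100]=1
AND R7, R6 → R7=1&1=1
ADD R2, 4 → R2=100+4=104
ADD R4, 1 → R4=0+1=1
CMP R4, 5  (cmp 1,5)
JLT again: taken
LOAD R7, [R2] → R7=M[104]=22
AND R6, R7 → R6=1&22=0
LOAD R6, [R2] → R6=M[104]=22
AND R7, R6 → R7=22&22=22
ADD R2, 4 → R2=104+4=108
ADD R4, 1 → R4=1+1=2
CMP R4, 5  (cmp 2,5)
JLT again: taken
LOAD R7, [R2] → R7=M[108]=23
AND R6, R7 → R6=22&23=22
LOAD R6, [R2] → R6=M[108]=23
AND R7, R6 → R7=23&23=23
ADD R2, 4 → R2=108+4=112
ADD R4, 1 → R4=2+1=3
CMP R4, 5  (cmp 3,5)
JLT again: taken
LOAD R7, [R2] → R7=M[112]=19
AND R6, R7 → R6=23&19=19
LOAD R6, [R2] → R6=M[112]=19
AND R7, R6 → R7=19&19=19
ADD R2, 4 → R2=112+4=116
ADD R4, 1 → R4=3+1=4
CMP R4, 5  (cmp 4,5)
JLT again: taken
LOAD R7, [R2] → R7=M[116]=19
AND R6, R7 → R6=19&19=19
LOAD R6, [R2] → R6=M[116]=19
AND R7, R6 → R7=19&19=19
ADD R2, 4 → R2=116+4=120
ADD R4, 1 → R4=4+1=5
CMP R4, 5  (cmp 5,5)
JLT again: not taken
SUB R6, 13 → R6=19-13=6
STORE R7, [104] → M[104]=19
halt.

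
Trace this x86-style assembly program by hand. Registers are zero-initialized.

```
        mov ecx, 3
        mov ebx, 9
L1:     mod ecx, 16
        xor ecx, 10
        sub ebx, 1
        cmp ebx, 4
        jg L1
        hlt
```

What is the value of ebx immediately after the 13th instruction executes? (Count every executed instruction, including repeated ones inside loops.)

mov ecx, 3 → ecx=3
mov ebx, 9 → ebx=9
mod ecx, 16 → ecx=3%16=3
xor ecx, 10 → ecx=3^10=9
sub ebx, 1 → ebx=9-1=8
cmp ebx, 4  (cmp 8,4)
jg L1: taken
mod ecx, 16 → ecx=9%16=9
xor ecx, 10 → ecx=9^10=3
sub ebx, 1 → ebx=8-1=7
cmp ebx, 4  (cmp 7,4)
jg L1: taken
mod ecx, 16 → ecx=3%16=3
After step 13: ebx = 7.

7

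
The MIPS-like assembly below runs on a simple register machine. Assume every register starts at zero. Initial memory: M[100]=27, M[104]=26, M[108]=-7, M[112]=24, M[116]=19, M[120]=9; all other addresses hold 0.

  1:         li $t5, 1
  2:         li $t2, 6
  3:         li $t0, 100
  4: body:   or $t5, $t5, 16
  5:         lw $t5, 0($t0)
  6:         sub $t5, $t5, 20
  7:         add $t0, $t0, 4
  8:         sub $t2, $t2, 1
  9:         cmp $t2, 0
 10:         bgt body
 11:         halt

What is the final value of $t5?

-11

li $t5, 1 → $t5=1
li $t2, 6 → $t2=6
li $t0, 100 → $t0=100
or $t5, $t5, 16 → $t5=1|16=17
lw $t5, 0($t0) → $t5=M[100]=27
sub $t5, $t5, 20 → $t5=27-20=7
add $t0, $t0, 4 → $t0=100+4=104
sub $t2, $t2, 1 → $t2=6-1=5
cmp $t2, 0  (cmp 5,0)
bgt body: taken
or $t5, $t5, 16 → $t5=7|16=23
lw $t5, 0($t0) → $t5=M[104]=26
sub $t5, $t5, 20 → $t5=26-20=6
add $t0, $t0, 4 → $t0=104+4=108
sub $t2, $t2, 1 → $t2=5-1=4
cmp $t2, 0  (cmp 4,0)
bgt body: taken
or $t5, $t5, 16 → $t5=6|16=22
lw $t5, 0($t0) → $t5=M[108]=-7
sub $t5, $t5, 20 → $t5=(-7)-20=-27
add $t0, $t0, 4 → $t0=108+4=112
sub $t2, $t2, 1 → $t2=4-1=3
cmp $t2, 0  (cmp 3,0)
bgt body: taken
or $t5, $t5, 16 → $t5=(-27)|16=-11
lw $t5, 0($t0) → $t5=M[112]=24
sub $t5, $t5, 20 → $t5=24-20=4
add $t0, $t0, 4 → $t0=112+4=116
sub $t2, $t2, 1 → $t2=3-1=2
cmp $t2, 0  (cmp 2,0)
bgt body: taken
or $t5, $t5, 16 → $t5=4|16=20
lw $t5, 0($t0) → $t5=M[116]=19
sub $t5, $t5, 20 → $t5=19-20=-1
add $t0, $t0, 4 → $t0=116+4=120
sub $t2, $t2, 1 → $t2=2-1=1
cmp $t2, 0  (cmp 1,0)
bgt body: taken
or $t5, $t5, 16 → $t5=(-1)|16=-1
lw $t5, 0($t0) → $t5=M[120]=9
sub $t5, $t5, 20 → $t5=9-20=-11
add $t0, $t0, 4 → $t0=120+4=124
sub $t2, $t2, 1 → $t2=1-1=0
cmp $t2, 0  (cmp 0,0)
bgt body: not taken
halt.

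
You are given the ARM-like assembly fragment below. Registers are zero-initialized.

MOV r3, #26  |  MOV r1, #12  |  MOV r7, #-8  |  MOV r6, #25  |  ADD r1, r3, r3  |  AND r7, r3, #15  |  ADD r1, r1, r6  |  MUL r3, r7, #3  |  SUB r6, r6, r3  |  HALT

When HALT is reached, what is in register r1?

MOV r3, #26 → r3=26
MOV r1, #12 → r1=12
MOV r7, #-8 → r7=-8
MOV r6, #25 → r6=25
ADD r1, r3, r3 → r1=26+26=52
AND r7, r3, #15 → r7=26&15=10
ADD r1, r1, r6 → r1=52+25=77
MUL r3, r7, #3 → r3=10*3=30
SUB r6, r6, r3 → r6=25-30=-5
halt.

77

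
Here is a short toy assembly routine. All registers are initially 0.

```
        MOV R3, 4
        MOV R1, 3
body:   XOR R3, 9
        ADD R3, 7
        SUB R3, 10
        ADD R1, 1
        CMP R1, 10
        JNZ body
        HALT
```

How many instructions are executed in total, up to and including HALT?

MOV R3, 4 → R3=4
MOV R1, 3 → R1=3
XOR R3, 9 → R3=4^9=13
ADD R3, 7 → R3=13+7=20
SUB R3, 10 → R3=20-10=10
ADD R1, 1 → R1=3+1=4
CMP R1, 10  (cmp 4,10)
JNZ body: taken
XOR R3, 9 → R3=10^9=3
ADD R3, 7 → R3=3+7=10
SUB R3, 10 → R3=10-10=0
ADD R1, 1 → R1=4+1=5
CMP R1, 10  (cmp 5,10)
JNZ body: taken
XOR R3, 9 → R3=0^9=9
ADD R3, 7 → R3=9+7=16
SUB R3, 10 → R3=16-10=6
ADD R1, 1 → R1=5+1=6
CMP R1, 10  (cmp 6,10)
JNZ body: taken
XOR R3, 9 → R3=6^9=15
ADD R3, 7 → R3=15+7=22
SUB R3, 10 → R3=22-10=12
ADD R1, 1 → R1=6+1=7
CMP R1, 10  (cmp 7,10)
JNZ body: taken
XOR R3, 9 → R3=12^9=5
ADD R3, 7 → R3=5+7=12
SUB R3, 10 → R3=12-10=2
ADD R1, 1 → R1=7+1=8
CMP R1, 10  (cmp 8,10)
JNZ body: taken
XOR R3, 9 → R3=2^9=11
ADD R3, 7 → R3=11+7=18
SUB R3, 10 → R3=18-10=8
ADD R1, 1 → R1=8+1=9
CMP R1, 10  (cmp 9,10)
JNZ body: taken
XOR R3, 9 → R3=8^9=1
ADD R3, 7 → R3=1+7=8
SUB R3, 10 → R3=8-10=-2
ADD R1, 1 → R1=9+1=10
CMP R1, 10  (cmp 10,10)
JNZ body: not taken
halt.
Total executed instructions: 45.

45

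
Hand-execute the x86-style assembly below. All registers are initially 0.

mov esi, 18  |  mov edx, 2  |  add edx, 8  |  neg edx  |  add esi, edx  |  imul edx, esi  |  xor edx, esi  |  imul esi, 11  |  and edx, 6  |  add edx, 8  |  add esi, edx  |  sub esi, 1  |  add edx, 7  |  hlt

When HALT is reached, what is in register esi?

after mov esi, 18: esi=18
after mov edx, 2: edx=2
after add edx, 8: edx=2+8=10
after neg edx: edx=-(10)=-10
after add esi, edx: esi=18+(-10)=8
after imul edx, esi: edx=(-10)*8=-80
after xor edx, esi: edx=(-80)^8=-72
after imul esi, 11: esi=8*11=88
after and edx, 6: edx=(-72)&6=0
after add edx, 8: edx=0+8=8
after add esi, edx: esi=88+8=96
after sub esi, 1: esi=96-1=95
after add edx, 7: edx=8+7=15
halt.

95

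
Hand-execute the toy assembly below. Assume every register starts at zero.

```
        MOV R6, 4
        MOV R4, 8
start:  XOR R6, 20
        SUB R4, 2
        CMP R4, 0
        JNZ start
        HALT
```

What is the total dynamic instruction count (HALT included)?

MOV R6, 4 → R6=4
MOV R4, 8 → R4=8
XOR R6, 20 → R6=4^20=16
SUB R4, 2 → R4=8-2=6
CMP R4, 0  (cmp 6,0)
JNZ start: taken
XOR R6, 20 → R6=16^20=4
SUB R4, 2 → R4=6-2=4
CMP R4, 0  (cmp 4,0)
JNZ start: taken
XOR R6, 20 → R6=4^20=16
SUB R4, 2 → R4=4-2=2
CMP R4, 0  (cmp 2,0)
JNZ start: taken
XOR R6, 20 → R6=16^20=4
SUB R4, 2 → R4=2-2=0
CMP R4, 0  (cmp 0,0)
JNZ start: not taken
halt.
Total executed instructions: 19.

19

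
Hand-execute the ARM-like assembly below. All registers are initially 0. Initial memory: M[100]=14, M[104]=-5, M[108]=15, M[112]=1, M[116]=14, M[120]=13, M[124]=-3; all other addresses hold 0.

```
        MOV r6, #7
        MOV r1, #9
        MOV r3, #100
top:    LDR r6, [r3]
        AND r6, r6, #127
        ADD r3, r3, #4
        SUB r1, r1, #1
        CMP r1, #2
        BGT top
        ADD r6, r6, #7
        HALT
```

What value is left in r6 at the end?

132

r6=7
r1=9
r3=100
r6=M[100]=14
r6=14&127=14
r3=100+4=104
r1=9-1=8
CMP r1, #2  (cmp 8,2)
BGT top: taken
r6=M[104]=-5
r6=(-5)&127=123
r3=104+4=108
r1=8-1=7
CMP r1, #2  (cmp 7,2)
BGT top: taken
r6=M[108]=15
r6=15&127=15
r3=108+4=112
r1=7-1=6
CMP r1, #2  (cmp 6,2)
BGT top: taken
r6=M[112]=1
r6=1&127=1
r3=112+4=116
r1=6-1=5
CMP r1, #2  (cmp 5,2)
BGT top: taken
r6=M[116]=14
r6=14&127=14
r3=116+4=120
r1=5-1=4
CMP r1, #2  (cmp 4,2)
BGT top: taken
r6=M[120]=13
r6=13&127=13
r3=120+4=124
r1=4-1=3
CMP r1, #2  (cmp 3,2)
BGT top: taken
r6=M[124]=-3
r6=(-3)&127=125
r3=124+4=128
r1=3-1=2
CMP r1, #2  (cmp 2,2)
BGT top: not taken
r6=125+7=132
halt.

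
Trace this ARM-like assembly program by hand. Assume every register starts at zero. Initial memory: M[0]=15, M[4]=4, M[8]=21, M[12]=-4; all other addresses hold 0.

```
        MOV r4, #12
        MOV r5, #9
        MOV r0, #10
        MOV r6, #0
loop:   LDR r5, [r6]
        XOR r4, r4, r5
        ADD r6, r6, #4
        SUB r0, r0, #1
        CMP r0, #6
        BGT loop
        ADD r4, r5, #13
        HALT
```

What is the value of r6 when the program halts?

MOV r4, #12 → r4=12
MOV r5, #9 → r5=9
MOV r0, #10 → r0=10
MOV r6, #0 → r6=0
LDR r5, [r6] → r5=M[0]=15
XOR r4, r4, r5 → r4=12^15=3
ADD r6, r6, #4 → r6=0+4=4
SUB r0, r0, #1 → r0=10-1=9
CMP r0, #6  (cmp 9,6)
BGT loop: taken
LDR r5, [r6] → r5=M[4]=4
XOR r4, r4, r5 → r4=3^4=7
ADD r6, r6, #4 → r6=4+4=8
SUB r0, r0, #1 → r0=9-1=8
CMP r0, #6  (cmp 8,6)
BGT loop: taken
LDR r5, [r6] → r5=M[8]=21
XOR r4, r4, r5 → r4=7^21=18
ADD r6, r6, #4 → r6=8+4=12
SUB r0, r0, #1 → r0=8-1=7
CMP r0, #6  (cmp 7,6)
BGT loop: taken
LDR r5, [r6] → r5=M[12]=-4
XOR r4, r4, r5 → r4=18^(-4)=-18
ADD r6, r6, #4 → r6=12+4=16
SUB r0, r0, #1 → r0=7-1=6
CMP r0, #6  (cmp 6,6)
BGT loop: not taken
ADD r4, r5, #13 → r4=(-4)+13=9
halt.

16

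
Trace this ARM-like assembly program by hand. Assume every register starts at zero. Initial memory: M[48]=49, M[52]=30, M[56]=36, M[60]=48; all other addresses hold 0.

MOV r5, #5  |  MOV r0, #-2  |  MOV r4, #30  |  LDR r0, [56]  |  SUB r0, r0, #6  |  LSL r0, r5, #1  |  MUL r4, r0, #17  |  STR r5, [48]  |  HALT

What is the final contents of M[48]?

5

MOV r5, #5 → r5=5
MOV r0, #-2 → r0=-2
MOV r4, #30 → r4=30
LDR r0, [56] → r0=M[56]=36
SUB r0, r0, #6 → r0=36-6=30
LSL r0, r5, #1 → r0=5<<1=10
MUL r4, r0, #17 → r4=10*17=170
STR r5, [48] → M[48]=5
halt.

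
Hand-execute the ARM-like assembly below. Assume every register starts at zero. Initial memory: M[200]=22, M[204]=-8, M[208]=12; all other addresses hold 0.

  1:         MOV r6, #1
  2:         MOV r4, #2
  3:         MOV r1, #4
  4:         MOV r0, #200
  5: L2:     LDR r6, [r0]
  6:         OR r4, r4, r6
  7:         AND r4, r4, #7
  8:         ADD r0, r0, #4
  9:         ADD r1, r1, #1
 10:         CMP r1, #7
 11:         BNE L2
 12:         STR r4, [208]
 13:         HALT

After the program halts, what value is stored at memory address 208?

r6=1
r4=2
r1=4
r0=200
r6=M[200]=22
r4=2|22=22
r4=22&7=6
r0=200+4=204
r1=4+1=5
CMP r1, #7  (cmp 5,7)
BNE L2: taken
r6=M[204]=-8
r4=6|(-8)=-2
r4=(-2)&7=6
r0=204+4=208
r1=5+1=6
CMP r1, #7  (cmp 6,7)
BNE L2: taken
r6=M[208]=12
r4=6|12=14
r4=14&7=6
r0=208+4=212
r1=6+1=7
CMP r1, #7  (cmp 7,7)
BNE L2: not taken
STR r4, [208] → M[208]=6
halt.

6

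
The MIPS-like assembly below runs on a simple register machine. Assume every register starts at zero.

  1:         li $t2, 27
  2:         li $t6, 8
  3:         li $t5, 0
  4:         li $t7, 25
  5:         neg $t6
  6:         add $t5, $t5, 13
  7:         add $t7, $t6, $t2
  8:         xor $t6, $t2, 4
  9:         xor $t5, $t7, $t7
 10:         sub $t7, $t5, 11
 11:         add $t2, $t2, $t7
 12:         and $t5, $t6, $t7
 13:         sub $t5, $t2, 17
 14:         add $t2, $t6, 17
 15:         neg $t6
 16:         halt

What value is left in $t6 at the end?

after li $t2, 27: $t2=27
after li $t6, 8: $t6=8
after li $t5, 0: $t5=0
after li $t7, 25: $t7=25
after neg $t6: $t6=-(8)=-8
after add $t5, $t5, 13: $t5=0+13=13
after add $t7, $t6, $t2: $t7=(-8)+27=19
after xor $t6, $t2, 4: $t6=27^4=31
after xor $t5, $t7, $t7: $t5=19^19=0
after sub $t7, $t5, 11: $t7=0-11=-11
after add $t2, $t2, $t7: $t2=27+(-11)=16
after and $t5, $t6, $t7: $t5=31&(-11)=21
after sub $t5, $t2, 17: $t5=16-17=-1
after add $t2, $t6, 17: $t2=31+17=48
after neg $t6: $t6=-(31)=-31
halt.

-31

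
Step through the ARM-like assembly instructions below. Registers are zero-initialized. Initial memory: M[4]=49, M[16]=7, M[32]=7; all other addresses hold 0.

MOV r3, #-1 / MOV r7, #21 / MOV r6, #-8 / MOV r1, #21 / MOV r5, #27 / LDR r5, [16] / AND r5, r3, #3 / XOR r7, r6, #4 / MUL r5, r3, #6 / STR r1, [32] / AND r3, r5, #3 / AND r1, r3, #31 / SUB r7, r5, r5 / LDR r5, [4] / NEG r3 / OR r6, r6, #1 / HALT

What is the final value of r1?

2

after MOV r3, #-1: r3=-1
after MOV r7, #21: r7=21
after MOV r6, #-8: r6=-8
after MOV r1, #21: r1=21
after MOV r5, #27: r5=27
after LDR r5, [16]: r5=M[16]=7
after AND r5, r3, #3: r5=(-1)&3=3
after XOR r7, r6, #4: r7=(-8)^4=-4
after MUL r5, r3, #6: r5=(-1)*6=-6
STR r1, [32] → M[32]=21
after AND r3, r5, #3: r3=(-6)&3=2
after AND r1, r3, #31: r1=2&31=2
after SUB r7, r5, r5: r7=(-6)-(-6)=0
after LDR r5, [4]: r5=M[4]=49
after NEG r3: r3=-(2)=-2
after OR r6, r6, #1: r6=(-8)|1=-7
halt.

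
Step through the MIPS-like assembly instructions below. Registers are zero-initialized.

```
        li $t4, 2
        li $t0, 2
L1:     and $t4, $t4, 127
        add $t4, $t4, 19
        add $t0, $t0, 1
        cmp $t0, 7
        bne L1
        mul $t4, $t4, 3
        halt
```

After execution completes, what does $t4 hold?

$t4=2
$t0=2
$t4=2&127=2
$t4=2+19=21
$t0=2+1=3
cmp $t0, 7  (cmp 3,7)
bne L1: taken
$t4=21&127=21
$t4=21+19=40
$t0=3+1=4
cmp $t0, 7  (cmp 4,7)
bne L1: taken
$t4=40&127=40
$t4=40+19=59
$t0=4+1=5
cmp $t0, 7  (cmp 5,7)
bne L1: taken
$t4=59&127=59
$t4=59+19=78
$t0=5+1=6
cmp $t0, 7  (cmp 6,7)
bne L1: taken
$t4=78&127=78
$t4=78+19=97
$t0=6+1=7
cmp $t0, 7  (cmp 7,7)
bne L1: not taken
$t4=97*3=291
halt.

291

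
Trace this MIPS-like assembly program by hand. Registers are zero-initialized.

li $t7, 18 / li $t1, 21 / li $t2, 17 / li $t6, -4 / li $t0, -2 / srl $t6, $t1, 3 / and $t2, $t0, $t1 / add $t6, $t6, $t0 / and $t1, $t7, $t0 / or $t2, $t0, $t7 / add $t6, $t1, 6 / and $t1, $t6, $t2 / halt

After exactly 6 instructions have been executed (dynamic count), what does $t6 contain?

2

after li $t7, 18: $t7=18
after li $t1, 21: $t1=21
after li $t2, 17: $t2=17
after li $t6, -4: $t6=-4
after li $t0, -2: $t0=-2
after srl $t6, $t1, 3: $t6=21>>3=2
After step 6: $t6 = 2.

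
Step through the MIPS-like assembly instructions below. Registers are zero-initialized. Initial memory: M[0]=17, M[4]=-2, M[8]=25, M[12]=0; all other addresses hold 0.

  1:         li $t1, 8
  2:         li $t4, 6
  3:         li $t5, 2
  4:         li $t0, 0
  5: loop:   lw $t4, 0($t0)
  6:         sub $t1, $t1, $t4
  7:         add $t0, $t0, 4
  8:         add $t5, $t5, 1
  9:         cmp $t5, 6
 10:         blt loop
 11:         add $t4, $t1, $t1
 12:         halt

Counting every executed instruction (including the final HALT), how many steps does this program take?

30

after li $t1, 8: $t1=8
after li $t4, 6: $t4=6
after li $t5, 2: $t5=2
after li $t0, 0: $t0=0
after lw $t4, 0($t0): $t4=M[0]=17
after sub $t1, $t1, $t4: $t1=8-17=-9
after add $t0, $t0, 4: $t0=0+4=4
after add $t5, $t5, 1: $t5=2+1=3
cmp $t5, 6  (cmp 3,6)
blt loop: taken
after lw $t4, 0($t0): $t4=M[4]=-2
after sub $t1, $t1, $t4: $t1=(-9)-(-2)=-7
after add $t0, $t0, 4: $t0=4+4=8
after add $t5, $t5, 1: $t5=3+1=4
cmp $t5, 6  (cmp 4,6)
blt loop: taken
after lw $t4, 0($t0): $t4=M[8]=25
after sub $t1, $t1, $t4: $t1=(-7)-25=-32
after add $t0, $t0, 4: $t0=8+4=12
after add $t5, $t5, 1: $t5=4+1=5
cmp $t5, 6  (cmp 5,6)
blt loop: taken
after lw $t4, 0($t0): $t4=M[12]=0
after sub $t1, $t1, $t4: $t1=(-32)-0=-32
after add $t0, $t0, 4: $t0=12+4=16
after add $t5, $t5, 1: $t5=5+1=6
cmp $t5, 6  (cmp 6,6)
blt loop: not taken
after add $t4, $t1, $t1: $t4=(-32)+(-32)=-64
halt.
Total executed instructions: 30.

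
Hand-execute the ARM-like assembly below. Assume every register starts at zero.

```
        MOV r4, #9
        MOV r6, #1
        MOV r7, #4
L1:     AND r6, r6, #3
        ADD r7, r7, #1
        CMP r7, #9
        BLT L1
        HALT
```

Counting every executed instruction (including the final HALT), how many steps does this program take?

24

r4=9
r6=1
r7=4
r6=1&3=1
r7=4+1=5
CMP r7, #9  (cmp 5,9)
BLT L1: taken
r6=1&3=1
r7=5+1=6
CMP r7, #9  (cmp 6,9)
BLT L1: taken
r6=1&3=1
r7=6+1=7
CMP r7, #9  (cmp 7,9)
BLT L1: taken
r6=1&3=1
r7=7+1=8
CMP r7, #9  (cmp 8,9)
BLT L1: taken
r6=1&3=1
r7=8+1=9
CMP r7, #9  (cmp 9,9)
BLT L1: not taken
halt.
Total executed instructions: 24.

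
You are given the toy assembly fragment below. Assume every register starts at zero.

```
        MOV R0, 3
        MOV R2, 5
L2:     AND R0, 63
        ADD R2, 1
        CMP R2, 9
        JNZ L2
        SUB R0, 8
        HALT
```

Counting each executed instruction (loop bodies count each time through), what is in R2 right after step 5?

R0=3
R2=5
R0=3&63=3
R2=5+1=6
CMP R2, 9  (cmp 6,9)
After step 5: R2 = 6.

6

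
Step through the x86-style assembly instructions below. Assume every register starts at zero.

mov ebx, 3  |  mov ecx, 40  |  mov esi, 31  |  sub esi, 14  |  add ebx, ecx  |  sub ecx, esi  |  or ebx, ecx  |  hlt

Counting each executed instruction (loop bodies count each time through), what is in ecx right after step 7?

23

ebx=3
ecx=40
esi=31
esi=31-14=17
ebx=3+40=43
ecx=40-17=23
ebx=43|23=63
After step 7: ecx = 23.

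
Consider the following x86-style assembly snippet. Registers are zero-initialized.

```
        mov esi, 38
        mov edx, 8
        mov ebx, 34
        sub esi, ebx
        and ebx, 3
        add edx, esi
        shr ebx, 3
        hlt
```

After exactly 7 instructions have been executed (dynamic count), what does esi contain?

4

mov esi, 38 → esi=38
mov edx, 8 → edx=8
mov ebx, 34 → ebx=34
sub esi, ebx → esi=38-34=4
and ebx, 3 → ebx=34&3=2
add edx, esi → edx=8+4=12
shr ebx, 3 → ebx=2>>3=0
After step 7: esi = 4.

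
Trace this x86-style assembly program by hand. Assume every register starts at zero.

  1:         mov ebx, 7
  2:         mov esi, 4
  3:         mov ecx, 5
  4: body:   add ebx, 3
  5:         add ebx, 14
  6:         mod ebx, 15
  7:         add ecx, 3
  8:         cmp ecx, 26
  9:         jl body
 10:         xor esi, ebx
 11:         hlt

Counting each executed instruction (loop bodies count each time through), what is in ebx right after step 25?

ebx=7
esi=4
ecx=5
ebx=7+3=10
ebx=10+14=24
ebx=24%15=9
ecx=5+3=8
cmp ecx, 26  (cmp 8,26)
jl body: taken
ebx=9+3=12
ebx=12+14=26
ebx=26%15=11
ecx=8+3=11
cmp ecx, 26  (cmp 11,26)
jl body: taken
ebx=11+3=14
ebx=14+14=28
ebx=28%15=13
ecx=11+3=14
cmp ecx, 26  (cmp 14,26)
jl body: taken
ebx=13+3=16
ebx=16+14=30
ebx=30%15=0
ecx=14+3=17
After step 25: ebx = 0.

0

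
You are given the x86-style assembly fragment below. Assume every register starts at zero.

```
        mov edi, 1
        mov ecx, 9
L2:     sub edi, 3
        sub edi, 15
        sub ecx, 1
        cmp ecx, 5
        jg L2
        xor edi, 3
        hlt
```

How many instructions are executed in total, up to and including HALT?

24

after mov edi, 1: edi=1
after mov ecx, 9: ecx=9
after sub edi, 3: edi=1-3=-2
after sub edi, 15: edi=(-2)-15=-17
after sub ecx, 1: ecx=9-1=8
cmp ecx, 5  (cmp 8,5)
jg L2: taken
after sub edi, 3: edi=(-17)-3=-20
after sub edi, 15: edi=(-20)-15=-35
after sub ecx, 1: ecx=8-1=7
cmp ecx, 5  (cmp 7,5)
jg L2: taken
after sub edi, 3: edi=(-35)-3=-38
after sub edi, 15: edi=(-38)-15=-53
after sub ecx, 1: ecx=7-1=6
cmp ecx, 5  (cmp 6,5)
jg L2: taken
after sub edi, 3: edi=(-53)-3=-56
after sub edi, 15: edi=(-56)-15=-71
after sub ecx, 1: ecx=6-1=5
cmp ecx, 5  (cmp 5,5)
jg L2: not taken
after xor edi, 3: edi=(-71)^3=-70
halt.
Total executed instructions: 24.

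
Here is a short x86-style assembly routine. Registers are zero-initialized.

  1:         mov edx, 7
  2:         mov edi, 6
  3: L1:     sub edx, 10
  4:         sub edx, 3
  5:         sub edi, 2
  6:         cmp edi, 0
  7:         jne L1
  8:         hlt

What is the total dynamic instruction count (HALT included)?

18

after mov edx, 7: edx=7
after mov edi, 6: edi=6
after sub edx, 10: edx=7-10=-3
after sub edx, 3: edx=(-3)-3=-6
after sub edi, 2: edi=6-2=4
cmp edi, 0  (cmp 4,0)
jne L1: taken
after sub edx, 10: edx=(-6)-10=-16
after sub edx, 3: edx=(-16)-3=-19
after sub edi, 2: edi=4-2=2
cmp edi, 0  (cmp 2,0)
jne L1: taken
after sub edx, 10: edx=(-19)-10=-29
after sub edx, 3: edx=(-29)-3=-32
after sub edi, 2: edi=2-2=0
cmp edi, 0  (cmp 0,0)
jne L1: not taken
halt.
Total executed instructions: 18.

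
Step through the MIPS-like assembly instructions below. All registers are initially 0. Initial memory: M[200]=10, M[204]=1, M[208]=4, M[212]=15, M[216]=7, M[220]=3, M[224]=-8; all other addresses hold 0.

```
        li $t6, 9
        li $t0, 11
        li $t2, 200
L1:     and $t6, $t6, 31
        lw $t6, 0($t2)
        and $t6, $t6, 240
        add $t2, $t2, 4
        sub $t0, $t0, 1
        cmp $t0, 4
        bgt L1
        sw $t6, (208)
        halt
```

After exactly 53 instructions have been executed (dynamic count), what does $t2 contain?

228

$t6=9
$t0=11
$t2=200
$t6=9&31=9
$t6=M[200]=10
$t6=10&240=0
$t2=200+4=204
$t0=11-1=10
cmp $t0, 4  (cmp 10,4)
bgt L1: taken
$t6=0&31=0
$t6=M[204]=1
$t6=1&240=0
$t2=204+4=208
$t0=10-1=9
cmp $t0, 4  (cmp 9,4)
bgt L1: taken
$t6=0&31=0
$t6=M[208]=4
$t6=4&240=0
$t2=208+4=212
$t0=9-1=8
cmp $t0, 4  (cmp 8,4)
bgt L1: taken
$t6=0&31=0
$t6=M[212]=15
$t6=15&240=0
$t2=212+4=216
$t0=8-1=7
cmp $t0, 4  (cmp 7,4)
bgt L1: taken
$t6=0&31=0
$t6=M[216]=7
$t6=7&240=0
$t2=216+4=220
$t0=7-1=6
cmp $t0, 4  (cmp 6,4)
bgt L1: taken
$t6=0&31=0
$t6=M[220]=3
$t6=3&240=0
$t2=220+4=224
$t0=6-1=5
cmp $t0, 4  (cmp 5,4)
bgt L1: taken
$t6=0&31=0
$t6=M[224]=-8
$t6=(-8)&240=240
$t2=224+4=228
$t0=5-1=4
cmp $t0, 4  (cmp 4,4)
bgt L1: not taken
sw $t6, (208) → M[208]=240
After step 53: $t2 = 228.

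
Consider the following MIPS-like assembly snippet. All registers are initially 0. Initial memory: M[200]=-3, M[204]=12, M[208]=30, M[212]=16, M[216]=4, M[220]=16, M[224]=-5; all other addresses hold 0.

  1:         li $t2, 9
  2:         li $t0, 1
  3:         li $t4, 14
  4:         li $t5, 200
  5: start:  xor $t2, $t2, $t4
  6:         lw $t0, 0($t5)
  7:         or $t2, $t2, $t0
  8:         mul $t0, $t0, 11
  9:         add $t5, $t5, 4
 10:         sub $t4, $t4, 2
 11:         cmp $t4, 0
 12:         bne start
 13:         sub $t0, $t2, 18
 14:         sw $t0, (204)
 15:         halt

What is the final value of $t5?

after li $t2, 9: $t2=9
after li $t0, 1: $t0=1
after li $t4, 14: $t4=14
after li $t5, 200: $t5=200
after xor $t2, $t2, $t4: $t2=9^14=7
after lw $t0, 0($t5): $t0=M[200]=-3
after or $t2, $t2, $t0: $t2=7|(-3)=-1
after mul $t0, $t0, 11: $t0=(-3)*11=-33
after add $t5, $t5, 4: $t5=200+4=204
after sub $t4, $t4, 2: $t4=14-2=12
cmp $t4, 0  (cmp 12,0)
bne start: taken
after xor $t2, $t2, $t4: $t2=(-1)^12=-13
after lw $t0, 0($t5): $t0=M[204]=12
after or $t2, $t2, $t0: $t2=(-13)|12=-1
after mul $t0, $t0, 11: $t0=12*11=132
after add $t5, $t5, 4: $t5=204+4=208
after sub $t4, $t4, 2: $t4=12-2=10
cmp $t4, 0  (cmp 10,0)
bne start: taken
after xor $t2, $t2, $t4: $t2=(-1)^10=-11
after lw $t0, 0($t5): $t0=M[208]=30
after or $t2, $t2, $t0: $t2=(-11)|30=-1
after mul $t0, $t0, 11: $t0=30*11=330
after add $t5, $t5, 4: $t5=208+4=212
after sub $t4, $t4, 2: $t4=10-2=8
cmp $t4, 0  (cmp 8,0)
bne start: taken
after xor $t2, $t2, $t4: $t2=(-1)^8=-9
after lw $t0, 0($t5): $t0=M[212]=16
after or $t2, $t2, $t0: $t2=(-9)|16=-9
after mul $t0, $t0, 11: $t0=16*11=176
after add $t5, $t5, 4: $t5=212+4=216
after sub $t4, $t4, 2: $t4=8-2=6
cmp $t4, 0  (cmp 6,0)
bne start: taken
after xor $t2, $t2, $t4: $t2=(-9)^6=-15
after lw $t0, 0($t5): $t0=M[216]=4
after or $t2, $t2, $t0: $t2=(-15)|4=-11
after mul $t0, $t0, 11: $t0=4*11=44
after add $t5, $t5, 4: $t5=216+4=220
after sub $t4, $t4, 2: $t4=6-2=4
cmp $t4, 0  (cmp 4,0)
bne start: taken
after xor $t2, $t2, $t4: $t2=(-11)^4=-15
after lw $t0, 0($t5): $t0=M[220]=16
after or $t2, $t2, $t0: $t2=(-15)|16=-15
after mul $t0, $t0, 11: $t0=16*11=176
after add $t5, $t5, 4: $t5=220+4=224
after sub $t4, $t4, 2: $t4=4-2=2
cmp $t4, 0  (cmp 2,0)
bne start: taken
after xor $t2, $t2, $t4: $t2=(-15)^2=-13
after lw $t0, 0($t5): $t0=M[224]=-5
after or $t2, $t2, $t0: $t2=(-13)|(-5)=-5
after mul $t0, $t0, 11: $t0=(-5)*11=-55
after add $t5, $t5, 4: $t5=224+4=228
after sub $t4, $t4, 2: $t4=2-2=0
cmp $t4, 0  (cmp 0,0)
bne start: not taken
after sub $t0, $t2, 18: $t0=(-5)-18=-23
sw $t0, (204) → M[204]=-23
halt.

228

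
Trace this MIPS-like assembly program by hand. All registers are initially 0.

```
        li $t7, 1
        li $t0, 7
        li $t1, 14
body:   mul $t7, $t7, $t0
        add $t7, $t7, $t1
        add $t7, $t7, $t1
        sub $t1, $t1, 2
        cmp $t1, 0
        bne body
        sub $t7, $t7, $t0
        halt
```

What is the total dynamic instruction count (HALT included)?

li $t7, 1 → $t7=1
li $t0, 7 → $t0=7
li $t1, 14 → $t1=14
mul $t7, $t7, $t0 → $t7=1*7=7
add $t7, $t7, $t1 → $t7=7+14=21
add $t7, $t7, $t1 → $t7=21+14=35
sub $t1, $t1, 2 → $t1=14-2=12
cmp $t1, 0  (cmp 12,0)
bne body: taken
mul $t7, $t7, $t0 → $t7=35*7=245
add $t7, $t7, $t1 → $t7=245+12=257
add $t7, $t7, $t1 → $t7=257+12=269
sub $t1, $t1, 2 → $t1=12-2=10
cmp $t1, 0  (cmp 10,0)
bne body: taken
mul $t7, $t7, $t0 → $t7=269*7=1883
add $t7, $t7, $t1 → $t7=1883+10=1893
add $t7, $t7, $t1 → $t7=1893+10=1903
sub $t1, $t1, 2 → $t1=10-2=8
cmp $t1, 0  (cmp 8,0)
bne body: taken
mul $t7, $t7, $t0 → $t7=1903*7=13321
add $t7, $t7, $t1 → $t7=13321+8=13329
add $t7, $t7, $t1 → $t7=13329+8=13337
sub $t1, $t1, 2 → $t1=8-2=6
cmp $t1, 0  (cmp 6,0)
bne body: taken
mul $t7, $t7, $t0 → $t7=13337*7=93359
add $t7, $t7, $t1 → $t7=93359+6=93365
add $t7, $t7, $t1 → $t7=93365+6=93371
sub $t1, $t1, 2 → $t1=6-2=4
cmp $t1, 0  (cmp 4,0)
bne body: taken
mul $t7, $t7, $t0 → $t7=93371*7=653597
add $t7, $t7, $t1 → $t7=653597+4=653601
add $t7, $t7, $t1 → $t7=653601+4=653605
sub $t1, $t1, 2 → $t1=4-2=2
cmp $t1, 0  (cmp 2,0)
bne body: taken
mul $t7, $t7, $t0 → $t7=653605*7=4575235
add $t7, $t7, $t1 → $t7=4575235+2=4575237
add $t7, $t7, $t1 → $t7=4575237+2=4575239
sub $t1, $t1, 2 → $t1=2-2=0
cmp $t1, 0  (cmp 0,0)
bne body: not taken
sub $t7, $t7, $t0 → $t7=4575239-7=4575232
halt.
Total executed instructions: 47.

47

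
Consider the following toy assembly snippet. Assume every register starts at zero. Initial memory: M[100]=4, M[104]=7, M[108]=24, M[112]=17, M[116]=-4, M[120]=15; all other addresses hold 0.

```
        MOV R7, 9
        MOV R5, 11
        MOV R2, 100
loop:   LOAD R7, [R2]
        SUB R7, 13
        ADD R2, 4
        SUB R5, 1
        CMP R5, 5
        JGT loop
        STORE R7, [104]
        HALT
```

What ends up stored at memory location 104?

2

MOV R7, 9 → R7=9
MOV R5, 11 → R5=11
MOV R2, 100 → R2=100
LOAD R7, [R2] → R7=M[100]=4
SUB R7, 13 → R7=4-13=-9
ADD R2, 4 → R2=100+4=104
SUB R5, 1 → R5=11-1=10
CMP R5, 5  (cmp 10,5)
JGT loop: taken
LOAD R7, [R2] → R7=M[104]=7
SUB R7, 13 → R7=7-13=-6
ADD R2, 4 → R2=104+4=108
SUB R5, 1 → R5=10-1=9
CMP R5, 5  (cmp 9,5)
JGT loop: taken
LOAD R7, [R2] → R7=M[108]=24
SUB R7, 13 → R7=24-13=11
ADD R2, 4 → R2=108+4=112
SUB R5, 1 → R5=9-1=8
CMP R5, 5  (cmp 8,5)
JGT loop: taken
LOAD R7, [R2] → R7=M[112]=17
SUB R7, 13 → R7=17-13=4
ADD R2, 4 → R2=112+4=116
SUB R5, 1 → R5=8-1=7
CMP R5, 5  (cmp 7,5)
JGT loop: taken
LOAD R7, [R2] → R7=M[116]=-4
SUB R7, 13 → R7=(-4)-13=-17
ADD R2, 4 → R2=116+4=120
SUB R5, 1 → R5=7-1=6
CMP R5, 5  (cmp 6,5)
JGT loop: taken
LOAD R7, [R2] → R7=M[120]=15
SUB R7, 13 → R7=15-13=2
ADD R2, 4 → R2=120+4=124
SUB R5, 1 → R5=6-1=5
CMP R5, 5  (cmp 5,5)
JGT loop: not taken
STORE R7, [104] → M[104]=2
halt.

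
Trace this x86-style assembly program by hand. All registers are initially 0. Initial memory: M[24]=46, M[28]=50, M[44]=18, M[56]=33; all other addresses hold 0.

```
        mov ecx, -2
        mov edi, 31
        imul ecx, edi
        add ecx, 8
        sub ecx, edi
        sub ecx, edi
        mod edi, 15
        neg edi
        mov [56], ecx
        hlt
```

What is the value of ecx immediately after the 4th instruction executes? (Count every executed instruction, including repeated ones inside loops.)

-54

after mov ecx, -2: ecx=-2
after mov edi, 31: edi=31
after imul ecx, edi: ecx=(-2)*31=-62
after add ecx, 8: ecx=(-62)+8=-54
After step 4: ecx = -54.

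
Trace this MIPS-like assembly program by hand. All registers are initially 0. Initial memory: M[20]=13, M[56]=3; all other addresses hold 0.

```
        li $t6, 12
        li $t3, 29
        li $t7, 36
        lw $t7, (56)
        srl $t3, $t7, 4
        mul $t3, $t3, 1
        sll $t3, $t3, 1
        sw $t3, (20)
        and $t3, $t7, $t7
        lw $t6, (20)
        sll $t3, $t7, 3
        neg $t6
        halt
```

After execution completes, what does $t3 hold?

li $t6, 12 → $t6=12
li $t3, 29 → $t3=29
li $t7, 36 → $t7=36
lw $t7, (56) → $t7=M[56]=3
srl $t3, $t7, 4 → $t3=3>>4=0
mul $t3, $t3, 1 → $t3=0*1=0
sll $t3, $t3, 1 → $t3=0<<1=0
sw $t3, (20) → M[20]=0
and $t3, $t7, $t7 → $t3=3&3=3
lw $t6, (20) → $t6=M[20]=0
sll $t3, $t7, 3 → $t3=3<<3=24
neg $t6 → $t6=-(0)=0
halt.

24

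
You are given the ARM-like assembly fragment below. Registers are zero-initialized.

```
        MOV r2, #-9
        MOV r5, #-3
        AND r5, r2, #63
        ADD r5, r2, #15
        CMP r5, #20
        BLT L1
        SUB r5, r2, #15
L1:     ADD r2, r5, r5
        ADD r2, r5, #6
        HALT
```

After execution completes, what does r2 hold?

12

r2=-9
r5=-3
r5=(-9)&63=55
r5=(-9)+15=6
CMP r5, #20  (cmp 6,20)
BLT L1: taken
r2=6+6=12
r2=6+6=12
halt.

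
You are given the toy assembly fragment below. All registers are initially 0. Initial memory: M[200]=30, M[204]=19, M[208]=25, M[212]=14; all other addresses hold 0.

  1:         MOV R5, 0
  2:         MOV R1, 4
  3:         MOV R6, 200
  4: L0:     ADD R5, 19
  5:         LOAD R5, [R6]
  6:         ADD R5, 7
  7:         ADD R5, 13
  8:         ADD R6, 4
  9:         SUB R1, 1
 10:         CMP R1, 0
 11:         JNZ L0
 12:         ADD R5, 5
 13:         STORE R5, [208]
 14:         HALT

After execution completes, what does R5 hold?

after MOV R5, 0: R5=0
after MOV R1, 4: R1=4
after MOV R6, 200: R6=200
after ADD R5, 19: R5=0+19=19
after LOAD R5, [R6]: R5=M[200]=30
after ADD R5, 7: R5=30+7=37
after ADD R5, 13: R5=37+13=50
after ADD R6, 4: R6=200+4=204
after SUB R1, 1: R1=4-1=3
CMP R1, 0  (cmp 3,0)
JNZ L0: taken
after ADD R5, 19: R5=50+19=69
after LOAD R5, [R6]: R5=M[204]=19
after ADD R5, 7: R5=19+7=26
after ADD R5, 13: R5=26+13=39
after ADD R6, 4: R6=204+4=208
after SUB R1, 1: R1=3-1=2
CMP R1, 0  (cmp 2,0)
JNZ L0: taken
after ADD R5, 19: R5=39+19=58
after LOAD R5, [R6]: R5=M[208]=25
after ADD R5, 7: R5=25+7=32
after ADD R5, 13: R5=32+13=45
after ADD R6, 4: R6=208+4=212
after SUB R1, 1: R1=2-1=1
CMP R1, 0  (cmp 1,0)
JNZ L0: taken
after ADD R5, 19: R5=45+19=64
after LOAD R5, [R6]: R5=M[212]=14
after ADD R5, 7: R5=14+7=21
after ADD R5, 13: R5=21+13=34
after ADD R6, 4: R6=212+4=216
after SUB R1, 1: R1=1-1=0
CMP R1, 0  (cmp 0,0)
JNZ L0: not taken
after ADD R5, 5: R5=34+5=39
STORE R5, [208] → M[208]=39
halt.

39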